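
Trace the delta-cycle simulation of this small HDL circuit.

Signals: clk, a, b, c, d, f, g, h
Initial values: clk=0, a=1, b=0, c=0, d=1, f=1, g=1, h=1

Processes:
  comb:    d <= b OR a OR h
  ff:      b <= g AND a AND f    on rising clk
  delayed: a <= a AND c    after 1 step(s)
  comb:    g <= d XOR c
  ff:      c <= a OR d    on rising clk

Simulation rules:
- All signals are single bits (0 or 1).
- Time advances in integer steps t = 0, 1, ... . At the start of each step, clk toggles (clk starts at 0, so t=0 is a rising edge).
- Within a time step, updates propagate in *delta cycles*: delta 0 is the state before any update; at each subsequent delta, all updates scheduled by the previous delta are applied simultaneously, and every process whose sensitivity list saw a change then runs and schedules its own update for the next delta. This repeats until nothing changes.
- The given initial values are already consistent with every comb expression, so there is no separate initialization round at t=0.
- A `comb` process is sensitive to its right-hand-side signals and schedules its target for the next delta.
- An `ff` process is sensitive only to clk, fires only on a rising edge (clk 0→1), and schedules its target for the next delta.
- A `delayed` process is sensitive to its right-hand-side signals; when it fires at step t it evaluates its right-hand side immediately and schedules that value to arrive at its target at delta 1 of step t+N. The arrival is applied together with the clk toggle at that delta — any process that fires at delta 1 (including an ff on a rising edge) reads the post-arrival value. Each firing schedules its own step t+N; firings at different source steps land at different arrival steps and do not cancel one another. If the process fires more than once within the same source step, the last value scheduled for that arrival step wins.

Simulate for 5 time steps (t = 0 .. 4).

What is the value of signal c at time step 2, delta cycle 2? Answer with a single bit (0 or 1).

1

t0.Δ0 d=1 b=0 f=1 g=1 a=1 clk=0 h=1 c=0
t0.Δ1 d=1 b=0 f=1 g=1 a=1 clk=1 h=1 c=0
t0.Δ2 d=1 b=1 f=1 g=1 a=1 clk=1 h=1 c=1
t0.Δ3 d=1 b=1 f=1 g=0 a=1 clk=1 h=1 c=1
t1.Δ0 d=1 b=1 f=1 g=0 a=1 clk=1 h=1 c=1
t1.Δ1 d=1 b=1 f=1 g=0 a=1 clk=0 h=1 c=1
t2.Δ0 d=1 b=1 f=1 g=0 a=1 clk=0 h=1 c=1
t2.Δ1 d=1 b=1 f=1 g=0 a=1 clk=1 h=1 c=1
t2.Δ2 d=1 b=0 f=1 g=0 a=1 clk=1 h=1 c=1
t3.Δ0 d=1 b=0 f=1 g=0 a=1 clk=1 h=1 c=1
t3.Δ1 d=1 b=0 f=1 g=0 a=1 clk=0 h=1 c=1
t4.Δ0 d=1 b=0 f=1 g=0 a=1 clk=0 h=1 c=1
t4.Δ1 d=1 b=0 f=1 g=0 a=1 clk=1 h=1 c=1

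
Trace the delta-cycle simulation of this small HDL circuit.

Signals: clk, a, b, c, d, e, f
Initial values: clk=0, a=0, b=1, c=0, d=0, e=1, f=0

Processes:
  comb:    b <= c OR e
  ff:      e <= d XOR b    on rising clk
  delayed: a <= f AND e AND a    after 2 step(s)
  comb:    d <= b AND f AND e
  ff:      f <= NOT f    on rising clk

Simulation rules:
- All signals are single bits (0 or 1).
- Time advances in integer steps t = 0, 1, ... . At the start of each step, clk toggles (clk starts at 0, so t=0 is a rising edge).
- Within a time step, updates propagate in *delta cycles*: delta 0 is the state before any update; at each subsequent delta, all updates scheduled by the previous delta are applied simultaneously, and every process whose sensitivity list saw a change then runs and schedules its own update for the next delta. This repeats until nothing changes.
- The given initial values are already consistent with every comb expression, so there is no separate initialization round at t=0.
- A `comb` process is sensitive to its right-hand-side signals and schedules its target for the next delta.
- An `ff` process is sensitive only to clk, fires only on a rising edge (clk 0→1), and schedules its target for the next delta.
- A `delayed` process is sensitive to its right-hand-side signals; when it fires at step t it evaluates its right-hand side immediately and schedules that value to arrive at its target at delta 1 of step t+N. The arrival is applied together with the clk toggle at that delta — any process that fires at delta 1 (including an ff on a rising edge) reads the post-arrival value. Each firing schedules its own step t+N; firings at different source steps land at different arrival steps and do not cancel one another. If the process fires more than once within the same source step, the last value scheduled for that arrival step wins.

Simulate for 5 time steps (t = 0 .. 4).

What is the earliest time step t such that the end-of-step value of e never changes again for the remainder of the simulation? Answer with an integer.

[bits: clk,c,b,e,f,a,d]
t=0: Δ0=0011000 Δ1=1011000 Δ2=1011100 Δ3=1011101 | 3Δ
t=1: Δ0=1011101 Δ1=0011101 | 1Δ
t=2: Δ0=0011101 Δ1=1011101 Δ2=1010001 Δ3=1000000 | 3Δ
t=3: Δ0=1000000 Δ1=0000000 | 1Δ
t=4: Δ0=0000000 Δ1=1000000 Δ2=1000100 | 2Δ

2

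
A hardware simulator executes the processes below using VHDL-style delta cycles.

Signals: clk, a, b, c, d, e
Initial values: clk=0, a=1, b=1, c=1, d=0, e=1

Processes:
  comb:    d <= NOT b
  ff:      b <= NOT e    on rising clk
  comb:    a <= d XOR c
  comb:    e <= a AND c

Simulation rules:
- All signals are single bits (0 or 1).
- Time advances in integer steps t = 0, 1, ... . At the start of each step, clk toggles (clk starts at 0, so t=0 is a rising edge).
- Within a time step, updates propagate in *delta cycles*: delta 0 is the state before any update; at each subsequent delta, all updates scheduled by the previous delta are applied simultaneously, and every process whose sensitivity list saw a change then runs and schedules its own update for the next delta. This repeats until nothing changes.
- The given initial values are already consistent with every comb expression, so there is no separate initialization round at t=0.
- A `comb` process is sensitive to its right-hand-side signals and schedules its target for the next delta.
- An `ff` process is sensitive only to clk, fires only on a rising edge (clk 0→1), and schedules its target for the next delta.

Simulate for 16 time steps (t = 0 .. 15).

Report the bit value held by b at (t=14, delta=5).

t0.Δ0 clk=0 b=1 c=1 a=1 d=0 e=1
t0.Δ1 clk=1 b=1 c=1 a=1 d=0 e=1
t0.Δ2 clk=1 b=0 c=1 a=1 d=0 e=1
t0.Δ3 clk=1 b=0 c=1 a=1 d=1 e=1
t0.Δ4 clk=1 b=0 c=1 a=0 d=1 e=1
t0.Δ5 clk=1 b=0 c=1 a=0 d=1 e=0
t1.Δ0 clk=1 b=0 c=1 a=0 d=1 e=0
t1.Δ1 clk=0 b=0 c=1 a=0 d=1 e=0
t2.Δ0 clk=0 b=0 c=1 a=0 d=1 e=0
t2.Δ1 clk=1 b=0 c=1 a=0 d=1 e=0
t2.Δ2 clk=1 b=1 c=1 a=0 d=1 e=0
t2.Δ3 clk=1 b=1 c=1 a=0 d=0 e=0
t2.Δ4 clk=1 b=1 c=1 a=1 d=0 e=0
t2.Δ5 clk=1 b=1 c=1 a=1 d=0 e=1
t3.Δ0 clk=1 b=1 c=1 a=1 d=0 e=1
t3.Δ1 clk=0 b=1 c=1 a=1 d=0 e=1
t4.Δ0 clk=0 b=1 c=1 a=1 d=0 e=1
t4.Δ1 clk=1 b=1 c=1 a=1 d=0 e=1
t4.Δ2 clk=1 b=0 c=1 a=1 d=0 e=1
t4.Δ3 clk=1 b=0 c=1 a=1 d=1 e=1
t4.Δ4 clk=1 b=0 c=1 a=0 d=1 e=1
t4.Δ5 clk=1 b=0 c=1 a=0 d=1 e=0
t5.Δ0 clk=1 b=0 c=1 a=0 d=1 e=0
t5.Δ1 clk=0 b=0 c=1 a=0 d=1 e=0
t6.Δ0 clk=0 b=0 c=1 a=0 d=1 e=0
t6.Δ1 clk=1 b=0 c=1 a=0 d=1 e=0
t6.Δ2 clk=1 b=1 c=1 a=0 d=1 e=0
t6.Δ3 clk=1 b=1 c=1 a=0 d=0 e=0
t6.Δ4 clk=1 b=1 c=1 a=1 d=0 e=0
t6.Δ5 clk=1 b=1 c=1 a=1 d=0 e=1
t7.Δ0 clk=1 b=1 c=1 a=1 d=0 e=1
t7.Δ1 clk=0 b=1 c=1 a=1 d=0 e=1
t8.Δ0 clk=0 b=1 c=1 a=1 d=0 e=1
t8.Δ1 clk=1 b=1 c=1 a=1 d=0 e=1
t8.Δ2 clk=1 b=0 c=1 a=1 d=0 e=1
t8.Δ3 clk=1 b=0 c=1 a=1 d=1 e=1
t8.Δ4 clk=1 b=0 c=1 a=0 d=1 e=1
t8.Δ5 clk=1 b=0 c=1 a=0 d=1 e=0
t9.Δ0 clk=1 b=0 c=1 a=0 d=1 e=0
t9.Δ1 clk=0 b=0 c=1 a=0 d=1 e=0
t10.Δ0 clk=0 b=0 c=1 a=0 d=1 e=0
t10.Δ1 clk=1 b=0 c=1 a=0 d=1 e=0
t10.Δ2 clk=1 b=1 c=1 a=0 d=1 e=0
t10.Δ3 clk=1 b=1 c=1 a=0 d=0 e=0
t10.Δ4 clk=1 b=1 c=1 a=1 d=0 e=0
t10.Δ5 clk=1 b=1 c=1 a=1 d=0 e=1
t11.Δ0 clk=1 b=1 c=1 a=1 d=0 e=1
t11.Δ1 clk=0 b=1 c=1 a=1 d=0 e=1
t12.Δ0 clk=0 b=1 c=1 a=1 d=0 e=1
t12.Δ1 clk=1 b=1 c=1 a=1 d=0 e=1
t12.Δ2 clk=1 b=0 c=1 a=1 d=0 e=1
t12.Δ3 clk=1 b=0 c=1 a=1 d=1 e=1
t12.Δ4 clk=1 b=0 c=1 a=0 d=1 e=1
t12.Δ5 clk=1 b=0 c=1 a=0 d=1 e=0
t13.Δ0 clk=1 b=0 c=1 a=0 d=1 e=0
t13.Δ1 clk=0 b=0 c=1 a=0 d=1 e=0
t14.Δ0 clk=0 b=0 c=1 a=0 d=1 e=0
t14.Δ1 clk=1 b=0 c=1 a=0 d=1 e=0
t14.Δ2 clk=1 b=1 c=1 a=0 d=1 e=0
t14.Δ3 clk=1 b=1 c=1 a=0 d=0 e=0
t14.Δ4 clk=1 b=1 c=1 a=1 d=0 e=0
t14.Δ5 clk=1 b=1 c=1 a=1 d=0 e=1
t15.Δ0 clk=1 b=1 c=1 a=1 d=0 e=1
t15.Δ1 clk=0 b=1 c=1 a=1 d=0 e=1

1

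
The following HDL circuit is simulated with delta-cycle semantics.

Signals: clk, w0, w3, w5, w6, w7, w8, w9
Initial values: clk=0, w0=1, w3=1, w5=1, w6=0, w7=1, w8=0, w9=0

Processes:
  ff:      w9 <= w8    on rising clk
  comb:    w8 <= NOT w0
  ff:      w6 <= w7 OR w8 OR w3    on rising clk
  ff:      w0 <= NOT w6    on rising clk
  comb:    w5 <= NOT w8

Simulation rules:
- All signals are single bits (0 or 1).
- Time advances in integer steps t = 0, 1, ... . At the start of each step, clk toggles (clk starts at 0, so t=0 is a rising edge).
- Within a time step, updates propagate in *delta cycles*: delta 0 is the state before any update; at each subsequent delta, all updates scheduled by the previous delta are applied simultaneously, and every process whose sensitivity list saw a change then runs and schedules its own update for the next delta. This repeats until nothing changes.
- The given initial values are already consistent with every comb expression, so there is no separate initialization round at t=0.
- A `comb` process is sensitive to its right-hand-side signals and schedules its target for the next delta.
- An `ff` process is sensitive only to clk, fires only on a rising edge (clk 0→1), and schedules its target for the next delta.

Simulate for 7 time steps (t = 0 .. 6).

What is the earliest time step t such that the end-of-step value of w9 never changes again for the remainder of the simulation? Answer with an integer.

4

t0.Δ0 w6=0 clk=0 w8=0 w7=1 w9=0 w5=1 w0=1 w3=1
t0.Δ1 w6=0 clk=1 w8=0 w7=1 w9=0 w5=1 w0=1 w3=1
t0.Δ2 w6=1 clk=1 w8=0 w7=1 w9=0 w5=1 w0=1 w3=1
t1.Δ0 w6=1 clk=1 w8=0 w7=1 w9=0 w5=1 w0=1 w3=1
t1.Δ1 w6=1 clk=0 w8=0 w7=1 w9=0 w5=1 w0=1 w3=1
t2.Δ0 w6=1 clk=0 w8=0 w7=1 w9=0 w5=1 w0=1 w3=1
t2.Δ1 w6=1 clk=1 w8=0 w7=1 w9=0 w5=1 w0=1 w3=1
t2.Δ2 w6=1 clk=1 w8=0 w7=1 w9=0 w5=1 w0=0 w3=1
t2.Δ3 w6=1 clk=1 w8=1 w7=1 w9=0 w5=1 w0=0 w3=1
t2.Δ4 w6=1 clk=1 w8=1 w7=1 w9=0 w5=0 w0=0 w3=1
t3.Δ0 w6=1 clk=1 w8=1 w7=1 w9=0 w5=0 w0=0 w3=1
t3.Δ1 w6=1 clk=0 w8=1 w7=1 w9=0 w5=0 w0=0 w3=1
t4.Δ0 w6=1 clk=0 w8=1 w7=1 w9=0 w5=0 w0=0 w3=1
t4.Δ1 w6=1 clk=1 w8=1 w7=1 w9=0 w5=0 w0=0 w3=1
t4.Δ2 w6=1 clk=1 w8=1 w7=1 w9=1 w5=0 w0=0 w3=1
t5.Δ0 w6=1 clk=1 w8=1 w7=1 w9=1 w5=0 w0=0 w3=1
t5.Δ1 w6=1 clk=0 w8=1 w7=1 w9=1 w5=0 w0=0 w3=1
t6.Δ0 w6=1 clk=0 w8=1 w7=1 w9=1 w5=0 w0=0 w3=1
t6.Δ1 w6=1 clk=1 w8=1 w7=1 w9=1 w5=0 w0=0 w3=1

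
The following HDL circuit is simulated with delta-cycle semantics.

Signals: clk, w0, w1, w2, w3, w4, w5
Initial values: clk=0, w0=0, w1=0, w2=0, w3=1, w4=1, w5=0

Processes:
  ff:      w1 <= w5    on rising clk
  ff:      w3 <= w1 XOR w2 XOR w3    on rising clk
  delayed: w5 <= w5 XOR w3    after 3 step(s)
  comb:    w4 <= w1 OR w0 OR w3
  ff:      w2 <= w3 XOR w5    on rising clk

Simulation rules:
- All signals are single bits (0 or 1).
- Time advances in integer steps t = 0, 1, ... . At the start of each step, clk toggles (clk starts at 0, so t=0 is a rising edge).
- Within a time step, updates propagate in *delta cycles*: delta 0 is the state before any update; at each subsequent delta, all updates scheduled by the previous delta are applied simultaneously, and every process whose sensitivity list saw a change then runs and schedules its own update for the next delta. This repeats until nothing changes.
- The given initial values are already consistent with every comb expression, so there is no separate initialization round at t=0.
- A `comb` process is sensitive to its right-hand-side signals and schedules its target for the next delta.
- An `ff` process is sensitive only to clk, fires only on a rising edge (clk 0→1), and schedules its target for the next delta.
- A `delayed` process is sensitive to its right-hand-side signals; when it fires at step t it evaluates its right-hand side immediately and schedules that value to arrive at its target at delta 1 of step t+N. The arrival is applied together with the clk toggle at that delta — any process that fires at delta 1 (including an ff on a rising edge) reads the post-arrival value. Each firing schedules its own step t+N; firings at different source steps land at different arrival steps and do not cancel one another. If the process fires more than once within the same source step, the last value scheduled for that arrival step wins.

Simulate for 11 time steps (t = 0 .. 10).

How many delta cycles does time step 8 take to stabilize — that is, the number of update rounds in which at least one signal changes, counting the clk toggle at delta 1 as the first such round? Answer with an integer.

[bits: w0,w3,clk,w4,w5,w1,w2]
t=0: Δ0=0101000 Δ1=0111000 Δ2=0111001 | 2Δ
t=1: Δ0=0111001 Δ1=0101001 | 1Δ
t=2: Δ0=0101001 Δ1=0111001 Δ2=0011001 Δ3=0010001 | 3Δ
t=3: Δ0=0010001 Δ1=0000001 | 1Δ
t=4: Δ0=0000001 Δ1=0010001 Δ2=0110000 Δ3=0111000 | 3Δ
t=5: Δ0=0111000 Δ1=0101000 | 1Δ
t=6: Δ0=0101000 Δ1=0111000 Δ2=0111001 | 2Δ
t=7: Δ0=0111001 Δ1=0101101 | 1Δ
t=8: Δ0=0101101 Δ1=0111101 Δ2=0011110 | 2Δ
t=9: Δ0=0011110 Δ1=0001110 | 1Δ
t=10: Δ0=0001110 Δ1=0011010 Δ2=0111000 | 2Δ

2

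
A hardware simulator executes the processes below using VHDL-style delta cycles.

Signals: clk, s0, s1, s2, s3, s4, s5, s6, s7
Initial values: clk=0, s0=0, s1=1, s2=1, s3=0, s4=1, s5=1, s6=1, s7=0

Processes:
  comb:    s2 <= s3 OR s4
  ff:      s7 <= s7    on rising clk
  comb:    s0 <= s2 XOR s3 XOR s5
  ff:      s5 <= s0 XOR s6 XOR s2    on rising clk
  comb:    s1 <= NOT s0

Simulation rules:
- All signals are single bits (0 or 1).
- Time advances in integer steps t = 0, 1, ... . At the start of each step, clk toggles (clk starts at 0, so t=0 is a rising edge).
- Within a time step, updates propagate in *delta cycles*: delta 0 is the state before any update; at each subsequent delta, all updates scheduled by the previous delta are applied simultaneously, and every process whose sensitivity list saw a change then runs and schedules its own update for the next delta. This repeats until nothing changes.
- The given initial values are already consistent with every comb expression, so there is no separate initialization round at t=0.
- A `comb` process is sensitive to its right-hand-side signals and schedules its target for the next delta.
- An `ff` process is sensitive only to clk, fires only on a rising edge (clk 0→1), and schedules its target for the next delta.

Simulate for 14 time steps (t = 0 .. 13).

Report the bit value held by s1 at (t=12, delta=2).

[bits: s4,s7,s1,clk,s6,s5,s0,s3,s2]
t=0: Δ0=101011001 Δ1=101111001 Δ2=101110001 Δ3=101110101 Δ4=100110101 | 4Δ
t=1: Δ0=100110101 Δ1=100010101 | 1Δ
t=2: Δ0=100010101 Δ1=100110101 Δ2=100111101 Δ3=100111001 Δ4=101111001 | 4Δ
t=3: Δ0=101111001 Δ1=101011001 | 1Δ
t=4: Δ0=101011001 Δ1=101111001 Δ2=101110001 Δ3=101110101 Δ4=100110101 | 4Δ
t=5: Δ0=100110101 Δ1=100010101 | 1Δ
t=6: Δ0=100010101 Δ1=100110101 Δ2=100111101 Δ3=100111001 Δ4=101111001 | 4Δ
t=7: Δ0=101111001 Δ1=101011001 | 1Δ
t=8: Δ0=101011001 Δ1=101111001 Δ2=101110001 Δ3=101110101 Δ4=100110101 | 4Δ
t=9: Δ0=100110101 Δ1=100010101 | 1Δ
t=10: Δ0=100010101 Δ1=100110101 Δ2=100111101 Δ3=100111001 Δ4=101111001 | 4Δ
t=11: Δ0=101111001 Δ1=101011001 | 1Δ
t=12: Δ0=101011001 Δ1=101111001 Δ2=101110001 Δ3=101110101 Δ4=100110101 | 4Δ
t=13: Δ0=100110101 Δ1=100010101 | 1Δ

1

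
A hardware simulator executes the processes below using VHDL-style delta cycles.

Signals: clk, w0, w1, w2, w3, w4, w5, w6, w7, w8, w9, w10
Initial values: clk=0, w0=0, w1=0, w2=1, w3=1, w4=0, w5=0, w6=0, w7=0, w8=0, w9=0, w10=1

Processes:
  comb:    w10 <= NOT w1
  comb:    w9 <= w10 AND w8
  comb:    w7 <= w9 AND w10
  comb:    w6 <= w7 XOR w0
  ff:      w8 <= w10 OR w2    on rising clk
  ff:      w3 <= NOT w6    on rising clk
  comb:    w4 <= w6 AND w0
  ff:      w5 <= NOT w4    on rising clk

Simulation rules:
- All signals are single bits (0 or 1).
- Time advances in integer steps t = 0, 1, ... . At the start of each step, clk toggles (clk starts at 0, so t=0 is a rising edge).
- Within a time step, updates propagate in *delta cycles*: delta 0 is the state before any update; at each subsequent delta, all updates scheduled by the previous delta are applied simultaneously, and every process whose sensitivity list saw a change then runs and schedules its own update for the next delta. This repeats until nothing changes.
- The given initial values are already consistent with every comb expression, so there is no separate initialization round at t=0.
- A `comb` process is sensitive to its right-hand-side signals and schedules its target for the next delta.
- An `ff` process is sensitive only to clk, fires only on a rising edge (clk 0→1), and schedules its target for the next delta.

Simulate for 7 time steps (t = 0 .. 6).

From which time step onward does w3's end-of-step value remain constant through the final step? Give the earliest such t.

2

t=0 Δ0: w0=0 w1=0 w8=0 w2=1 clk=0 w5=0 w6=0 w4=0 w9=0 w3=1 w7=0 w10=1
  Δ1: clk:0→1
  Δ2: w8:0→1, w5:0→1
  Δ3: w9:0→1
  Δ4: w7:0→1
  Δ5: w6:0→1
  (5Δ to stable)
t=1 Δ0: w0=0 w1=0 w8=1 w2=1 clk=1 w5=1 w6=1 w4=0 w9=1 w3=1 w7=1 w10=1
  Δ1: clk:1→0
  (1Δ to stable)
t=2 Δ0: w0=0 w1=0 w8=1 w2=1 clk=0 w5=1 w6=1 w4=0 w9=1 w3=1 w7=1 w10=1
  Δ1: clk:0→1
  Δ2: w3:1→0
  (2Δ to stable)
t=3 Δ0: w0=0 w1=0 w8=1 w2=1 clk=1 w5=1 w6=1 w4=0 w9=1 w3=0 w7=1 w10=1
  Δ1: clk:1→0
  (1Δ to stable)
t=4 Δ0: w0=0 w1=0 w8=1 w2=1 clk=0 w5=1 w6=1 w4=0 w9=1 w3=0 w7=1 w10=1
  Δ1: clk:0→1
  (1Δ to stable)
t=5 Δ0: w0=0 w1=0 w8=1 w2=1 clk=1 w5=1 w6=1 w4=0 w9=1 w3=0 w7=1 w10=1
  Δ1: clk:1→0
  (1Δ to stable)
t=6 Δ0: w0=0 w1=0 w8=1 w2=1 clk=0 w5=1 w6=1 w4=0 w9=1 w3=0 w7=1 w10=1
  Δ1: clk:0→1
  (1Δ to stable)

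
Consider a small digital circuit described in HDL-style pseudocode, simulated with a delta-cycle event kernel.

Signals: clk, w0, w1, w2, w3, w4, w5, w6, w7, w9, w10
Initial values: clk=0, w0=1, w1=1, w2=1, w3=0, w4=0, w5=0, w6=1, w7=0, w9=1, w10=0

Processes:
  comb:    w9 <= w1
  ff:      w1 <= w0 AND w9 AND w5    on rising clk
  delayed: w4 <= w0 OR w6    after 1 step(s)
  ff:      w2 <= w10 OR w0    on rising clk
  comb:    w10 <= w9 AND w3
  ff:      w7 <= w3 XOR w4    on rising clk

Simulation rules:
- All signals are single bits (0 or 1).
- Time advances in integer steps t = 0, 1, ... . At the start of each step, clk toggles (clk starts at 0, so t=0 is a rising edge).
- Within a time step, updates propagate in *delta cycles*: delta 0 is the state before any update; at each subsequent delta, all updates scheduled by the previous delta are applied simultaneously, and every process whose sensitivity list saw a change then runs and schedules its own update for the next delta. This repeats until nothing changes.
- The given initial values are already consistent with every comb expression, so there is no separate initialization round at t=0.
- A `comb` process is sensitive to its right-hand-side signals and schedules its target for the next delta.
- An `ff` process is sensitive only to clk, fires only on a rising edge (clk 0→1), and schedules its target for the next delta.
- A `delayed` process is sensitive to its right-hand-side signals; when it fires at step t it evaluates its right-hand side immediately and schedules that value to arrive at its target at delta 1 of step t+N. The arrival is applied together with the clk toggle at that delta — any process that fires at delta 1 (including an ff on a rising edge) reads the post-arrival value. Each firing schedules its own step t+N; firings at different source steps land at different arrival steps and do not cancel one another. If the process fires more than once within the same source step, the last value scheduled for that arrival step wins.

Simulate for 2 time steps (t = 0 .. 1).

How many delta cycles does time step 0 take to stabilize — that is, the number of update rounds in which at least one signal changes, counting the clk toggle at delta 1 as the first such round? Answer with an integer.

[bits: w6,w1,w7,w9,w10,w3,clk,w4,w0,w5,w2]
t=0: Δ0=11010000101 Δ1=11010010101 Δ2=10010010101 Δ3=10000010101 | 3Δ
t=1: Δ0=10000010101 Δ1=10000000101 | 1Δ

3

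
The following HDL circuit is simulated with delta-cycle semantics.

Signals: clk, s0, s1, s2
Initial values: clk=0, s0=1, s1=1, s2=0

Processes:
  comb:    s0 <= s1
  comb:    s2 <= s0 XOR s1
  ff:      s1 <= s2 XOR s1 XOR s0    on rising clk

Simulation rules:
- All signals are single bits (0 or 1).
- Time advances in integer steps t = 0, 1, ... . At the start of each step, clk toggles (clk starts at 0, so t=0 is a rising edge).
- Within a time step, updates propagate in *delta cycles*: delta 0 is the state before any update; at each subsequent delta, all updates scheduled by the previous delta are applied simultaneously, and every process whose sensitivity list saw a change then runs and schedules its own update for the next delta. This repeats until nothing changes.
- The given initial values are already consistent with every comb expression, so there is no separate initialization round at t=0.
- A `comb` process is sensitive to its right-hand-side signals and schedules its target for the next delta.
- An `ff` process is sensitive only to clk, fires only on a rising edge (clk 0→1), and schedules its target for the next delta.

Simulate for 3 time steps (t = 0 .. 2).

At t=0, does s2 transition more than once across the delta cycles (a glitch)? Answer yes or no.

yes

t0.Δ0 s1=1 s2=0 s0=1 clk=0
t0.Δ1 s1=1 s2=0 s0=1 clk=1
t0.Δ2 s1=0 s2=0 s0=1 clk=1
t0.Δ3 s1=0 s2=1 s0=0 clk=1
t0.Δ4 s1=0 s2=0 s0=0 clk=1
t1.Δ0 s1=0 s2=0 s0=0 clk=1
t1.Δ1 s1=0 s2=0 s0=0 clk=0
t2.Δ0 s1=0 s2=0 s0=0 clk=0
t2.Δ1 s1=0 s2=0 s0=0 clk=1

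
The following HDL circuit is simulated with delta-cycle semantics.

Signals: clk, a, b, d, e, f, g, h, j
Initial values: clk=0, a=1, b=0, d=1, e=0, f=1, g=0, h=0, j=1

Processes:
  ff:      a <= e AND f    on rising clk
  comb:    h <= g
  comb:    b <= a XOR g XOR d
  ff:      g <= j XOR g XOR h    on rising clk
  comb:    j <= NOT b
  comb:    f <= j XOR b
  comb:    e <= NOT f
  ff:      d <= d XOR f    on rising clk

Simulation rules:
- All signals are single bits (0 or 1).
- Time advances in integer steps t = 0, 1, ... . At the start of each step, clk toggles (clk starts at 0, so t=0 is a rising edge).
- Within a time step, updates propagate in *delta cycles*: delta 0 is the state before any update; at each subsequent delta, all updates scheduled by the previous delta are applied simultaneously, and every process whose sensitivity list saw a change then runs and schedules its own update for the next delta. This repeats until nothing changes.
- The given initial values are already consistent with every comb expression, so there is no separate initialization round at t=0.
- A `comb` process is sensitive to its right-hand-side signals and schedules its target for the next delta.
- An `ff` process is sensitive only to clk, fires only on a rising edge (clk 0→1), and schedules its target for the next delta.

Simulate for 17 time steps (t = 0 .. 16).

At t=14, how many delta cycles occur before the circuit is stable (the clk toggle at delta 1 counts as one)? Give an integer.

3

[bits: b,h,clk,j,d,a,f,e,g]
t=0: Δ0=000111100 Δ1=001111100 Δ2=001100101 Δ3=111100101 Δ4=111000001 Δ5=111000111 Δ6=111000101 | 6Δ
t=1: Δ0=111000101 Δ1=110000101 | 1Δ
t=2: Δ0=110000101 Δ1=111000101 Δ2=111010100 Δ3=101010100 | 3Δ
t=3: Δ0=101010100 Δ1=100010100 | 1Δ
t=4: Δ0=100010100 Δ1=101010100 Δ2=101000100 Δ3=001000100 Δ4=001100000 Δ5=001100110 Δ6=001100100 | 6Δ
t=5: Δ0=001100100 Δ1=000100100 | 1Δ
t=6: Δ0=000100100 Δ1=001100100 Δ2=001110101 Δ3=011110101 | 3Δ
t=7: Δ0=011110101 Δ1=010110101 | 1Δ
t=8: Δ0=010110101 Δ1=011110101 Δ2=011100101 Δ3=111100101 Δ4=111000001 Δ5=111000111 Δ6=111000101 | 6Δ
t=9: Δ0=111000101 Δ1=110000101 | 1Δ
t=10: Δ0=110000101 Δ1=111000101 Δ2=111010100 Δ3=101010100 | 3Δ
t=11: Δ0=101010100 Δ1=100010100 | 1Δ
t=12: Δ0=100010100 Δ1=101010100 Δ2=101000100 Δ3=001000100 Δ4=001100000 Δ5=001100110 Δ6=001100100 | 6Δ
t=13: Δ0=001100100 Δ1=000100100 | 1Δ
t=14: Δ0=000100100 Δ1=001100100 Δ2=001110101 Δ3=011110101 | 3Δ
t=15: Δ0=011110101 Δ1=010110101 | 1Δ
t=16: Δ0=010110101 Δ1=011110101 Δ2=011100101 Δ3=111100101 Δ4=111000001 Δ5=111000111 Δ6=111000101 | 6Δ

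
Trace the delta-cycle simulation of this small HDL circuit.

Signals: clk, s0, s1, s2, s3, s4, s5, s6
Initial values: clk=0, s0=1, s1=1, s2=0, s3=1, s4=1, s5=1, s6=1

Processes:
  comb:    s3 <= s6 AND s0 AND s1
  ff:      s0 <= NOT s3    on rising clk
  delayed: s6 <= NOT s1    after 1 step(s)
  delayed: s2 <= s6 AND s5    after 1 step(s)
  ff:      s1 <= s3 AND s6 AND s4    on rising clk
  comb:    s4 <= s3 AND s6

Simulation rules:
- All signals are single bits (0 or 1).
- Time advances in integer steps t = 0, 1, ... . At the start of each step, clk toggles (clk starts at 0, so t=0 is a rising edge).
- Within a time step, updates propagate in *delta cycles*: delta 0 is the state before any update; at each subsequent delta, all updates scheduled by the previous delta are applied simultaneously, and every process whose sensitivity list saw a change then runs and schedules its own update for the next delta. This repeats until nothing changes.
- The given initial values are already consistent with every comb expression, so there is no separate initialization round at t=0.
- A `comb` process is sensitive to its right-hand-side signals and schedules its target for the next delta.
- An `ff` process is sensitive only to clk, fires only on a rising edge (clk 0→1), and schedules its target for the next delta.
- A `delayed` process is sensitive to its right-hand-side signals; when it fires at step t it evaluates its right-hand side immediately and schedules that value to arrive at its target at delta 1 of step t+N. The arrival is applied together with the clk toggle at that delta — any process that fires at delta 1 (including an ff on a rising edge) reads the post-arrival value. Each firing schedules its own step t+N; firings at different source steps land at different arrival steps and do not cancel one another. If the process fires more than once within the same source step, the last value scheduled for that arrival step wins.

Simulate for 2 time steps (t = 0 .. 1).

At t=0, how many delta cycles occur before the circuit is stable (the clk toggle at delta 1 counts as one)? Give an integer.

4

t0.Δ0 s6=1 clk=0 s2=0 s1=1 s3=1 s4=1 s5=1 s0=1
t0.Δ1 s6=1 clk=1 s2=0 s1=1 s3=1 s4=1 s5=1 s0=1
t0.Δ2 s6=1 clk=1 s2=0 s1=1 s3=1 s4=1 s5=1 s0=0
t0.Δ3 s6=1 clk=1 s2=0 s1=1 s3=0 s4=1 s5=1 s0=0
t0.Δ4 s6=1 clk=1 s2=0 s1=1 s3=0 s4=0 s5=1 s0=0
t1.Δ0 s6=1 clk=1 s2=0 s1=1 s3=0 s4=0 s5=1 s0=0
t1.Δ1 s6=1 clk=0 s2=0 s1=1 s3=0 s4=0 s5=1 s0=0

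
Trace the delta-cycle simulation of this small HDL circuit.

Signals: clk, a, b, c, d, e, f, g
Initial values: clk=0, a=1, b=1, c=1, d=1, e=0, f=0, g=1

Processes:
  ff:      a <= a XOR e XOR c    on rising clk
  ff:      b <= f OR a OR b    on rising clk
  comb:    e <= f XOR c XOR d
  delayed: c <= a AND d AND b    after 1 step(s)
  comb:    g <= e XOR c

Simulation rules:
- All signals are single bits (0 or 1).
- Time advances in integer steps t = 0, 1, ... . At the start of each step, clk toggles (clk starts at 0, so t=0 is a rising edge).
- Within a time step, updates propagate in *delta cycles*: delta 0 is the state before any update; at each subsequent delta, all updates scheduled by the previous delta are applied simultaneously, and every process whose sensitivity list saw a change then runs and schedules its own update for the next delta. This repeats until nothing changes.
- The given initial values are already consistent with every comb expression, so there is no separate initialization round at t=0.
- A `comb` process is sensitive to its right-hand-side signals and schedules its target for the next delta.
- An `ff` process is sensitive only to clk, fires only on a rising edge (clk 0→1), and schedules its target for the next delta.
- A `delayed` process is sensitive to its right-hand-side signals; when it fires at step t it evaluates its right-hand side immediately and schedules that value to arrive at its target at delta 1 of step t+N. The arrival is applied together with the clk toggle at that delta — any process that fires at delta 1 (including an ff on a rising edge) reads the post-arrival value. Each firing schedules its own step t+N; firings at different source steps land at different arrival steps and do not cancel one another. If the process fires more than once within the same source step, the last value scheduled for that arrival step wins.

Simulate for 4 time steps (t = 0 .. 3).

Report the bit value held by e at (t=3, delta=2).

0

t0.Δ0 a=1 clk=0 d=1 e=0 f=0 b=1 c=1 g=1
t0.Δ1 a=1 clk=1 d=1 e=0 f=0 b=1 c=1 g=1
t0.Δ2 a=0 clk=1 d=1 e=0 f=0 b=1 c=1 g=1
t1.Δ0 a=0 clk=1 d=1 e=0 f=0 b=1 c=1 g=1
t1.Δ1 a=0 clk=0 d=1 e=0 f=0 b=1 c=0 g=1
t1.Δ2 a=0 clk=0 d=1 e=1 f=0 b=1 c=0 g=0
t1.Δ3 a=0 clk=0 d=1 e=1 f=0 b=1 c=0 g=1
t2.Δ0 a=0 clk=0 d=1 e=1 f=0 b=1 c=0 g=1
t2.Δ1 a=0 clk=1 d=1 e=1 f=0 b=1 c=0 g=1
t2.Δ2 a=1 clk=1 d=1 e=1 f=0 b=1 c=0 g=1
t3.Δ0 a=1 clk=1 d=1 e=1 f=0 b=1 c=0 g=1
t3.Δ1 a=1 clk=0 d=1 e=1 f=0 b=1 c=1 g=1
t3.Δ2 a=1 clk=0 d=1 e=0 f=0 b=1 c=1 g=0
t3.Δ3 a=1 clk=0 d=1 e=0 f=0 b=1 c=1 g=1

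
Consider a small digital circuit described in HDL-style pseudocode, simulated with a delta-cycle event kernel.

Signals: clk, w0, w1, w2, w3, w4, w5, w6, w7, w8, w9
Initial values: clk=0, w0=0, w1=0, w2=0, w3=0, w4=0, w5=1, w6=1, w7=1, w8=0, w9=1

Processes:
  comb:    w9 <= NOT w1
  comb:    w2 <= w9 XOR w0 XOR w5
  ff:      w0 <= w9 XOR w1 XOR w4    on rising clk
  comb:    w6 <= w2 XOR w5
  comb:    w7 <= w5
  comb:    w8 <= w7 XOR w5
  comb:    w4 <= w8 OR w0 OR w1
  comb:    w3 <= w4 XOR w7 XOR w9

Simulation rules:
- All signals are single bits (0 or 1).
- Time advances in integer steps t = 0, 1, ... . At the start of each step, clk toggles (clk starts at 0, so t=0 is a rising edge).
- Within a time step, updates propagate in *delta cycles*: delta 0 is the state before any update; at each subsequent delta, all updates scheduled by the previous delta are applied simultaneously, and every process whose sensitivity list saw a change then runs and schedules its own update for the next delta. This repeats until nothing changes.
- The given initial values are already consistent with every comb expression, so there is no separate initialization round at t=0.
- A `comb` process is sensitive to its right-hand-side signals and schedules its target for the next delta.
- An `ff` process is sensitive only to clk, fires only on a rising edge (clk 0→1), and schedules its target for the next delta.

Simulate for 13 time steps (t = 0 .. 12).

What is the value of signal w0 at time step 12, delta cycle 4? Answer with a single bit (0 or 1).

1

t0.Δ0 clk=0 w7=1 w1=0 w0=0 w2=0 w8=0 w9=1 w5=1 w4=0 w6=1 w3=0
t0.Δ1 clk=1 w7=1 w1=0 w0=0 w2=0 w8=0 w9=1 w5=1 w4=0 w6=1 w3=0
t0.Δ2 clk=1 w7=1 w1=0 w0=1 w2=0 w8=0 w9=1 w5=1 w4=0 w6=1 w3=0
t0.Δ3 clk=1 w7=1 w1=0 w0=1 w2=1 w8=0 w9=1 w5=1 w4=1 w6=1 w3=0
t0.Δ4 clk=1 w7=1 w1=0 w0=1 w2=1 w8=0 w9=1 w5=1 w4=1 w6=0 w3=1
t1.Δ0 clk=1 w7=1 w1=0 w0=1 w2=1 w8=0 w9=1 w5=1 w4=1 w6=0 w3=1
t1.Δ1 clk=0 w7=1 w1=0 w0=1 w2=1 w8=0 w9=1 w5=1 w4=1 w6=0 w3=1
t2.Δ0 clk=0 w7=1 w1=0 w0=1 w2=1 w8=0 w9=1 w5=1 w4=1 w6=0 w3=1
t2.Δ1 clk=1 w7=1 w1=0 w0=1 w2=1 w8=0 w9=1 w5=1 w4=1 w6=0 w3=1
t2.Δ2 clk=1 w7=1 w1=0 w0=0 w2=1 w8=0 w9=1 w5=1 w4=1 w6=0 w3=1
t2.Δ3 clk=1 w7=1 w1=0 w0=0 w2=0 w8=0 w9=1 w5=1 w4=0 w6=0 w3=1
t2.Δ4 clk=1 w7=1 w1=0 w0=0 w2=0 w8=0 w9=1 w5=1 w4=0 w6=1 w3=0
t3.Δ0 clk=1 w7=1 w1=0 w0=0 w2=0 w8=0 w9=1 w5=1 w4=0 w6=1 w3=0
t3.Δ1 clk=0 w7=1 w1=0 w0=0 w2=0 w8=0 w9=1 w5=1 w4=0 w6=1 w3=0
t4.Δ0 clk=0 w7=1 w1=0 w0=0 w2=0 w8=0 w9=1 w5=1 w4=0 w6=1 w3=0
t4.Δ1 clk=1 w7=1 w1=0 w0=0 w2=0 w8=0 w9=1 w5=1 w4=0 w6=1 w3=0
t4.Δ2 clk=1 w7=1 w1=0 w0=1 w2=0 w8=0 w9=1 w5=1 w4=0 w6=1 w3=0
t4.Δ3 clk=1 w7=1 w1=0 w0=1 w2=1 w8=0 w9=1 w5=1 w4=1 w6=1 w3=0
t4.Δ4 clk=1 w7=1 w1=0 w0=1 w2=1 w8=0 w9=1 w5=1 w4=1 w6=0 w3=1
t5.Δ0 clk=1 w7=1 w1=0 w0=1 w2=1 w8=0 w9=1 w5=1 w4=1 w6=0 w3=1
t5.Δ1 clk=0 w7=1 w1=0 w0=1 w2=1 w8=0 w9=1 w5=1 w4=1 w6=0 w3=1
t6.Δ0 clk=0 w7=1 w1=0 w0=1 w2=1 w8=0 w9=1 w5=1 w4=1 w6=0 w3=1
t6.Δ1 clk=1 w7=1 w1=0 w0=1 w2=1 w8=0 w9=1 w5=1 w4=1 w6=0 w3=1
t6.Δ2 clk=1 w7=1 w1=0 w0=0 w2=1 w8=0 w9=1 w5=1 w4=1 w6=0 w3=1
t6.Δ3 clk=1 w7=1 w1=0 w0=0 w2=0 w8=0 w9=1 w5=1 w4=0 w6=0 w3=1
t6.Δ4 clk=1 w7=1 w1=0 w0=0 w2=0 w8=0 w9=1 w5=1 w4=0 w6=1 w3=0
t7.Δ0 clk=1 w7=1 w1=0 w0=0 w2=0 w8=0 w9=1 w5=1 w4=0 w6=1 w3=0
t7.Δ1 clk=0 w7=1 w1=0 w0=0 w2=0 w8=0 w9=1 w5=1 w4=0 w6=1 w3=0
t8.Δ0 clk=0 w7=1 w1=0 w0=0 w2=0 w8=0 w9=1 w5=1 w4=0 w6=1 w3=0
t8.Δ1 clk=1 w7=1 w1=0 w0=0 w2=0 w8=0 w9=1 w5=1 w4=0 w6=1 w3=0
t8.Δ2 clk=1 w7=1 w1=0 w0=1 w2=0 w8=0 w9=1 w5=1 w4=0 w6=1 w3=0
t8.Δ3 clk=1 w7=1 w1=0 w0=1 w2=1 w8=0 w9=1 w5=1 w4=1 w6=1 w3=0
t8.Δ4 clk=1 w7=1 w1=0 w0=1 w2=1 w8=0 w9=1 w5=1 w4=1 w6=0 w3=1
t9.Δ0 clk=1 w7=1 w1=0 w0=1 w2=1 w8=0 w9=1 w5=1 w4=1 w6=0 w3=1
t9.Δ1 clk=0 w7=1 w1=0 w0=1 w2=1 w8=0 w9=1 w5=1 w4=1 w6=0 w3=1
t10.Δ0 clk=0 w7=1 w1=0 w0=1 w2=1 w8=0 w9=1 w5=1 w4=1 w6=0 w3=1
t10.Δ1 clk=1 w7=1 w1=0 w0=1 w2=1 w8=0 w9=1 w5=1 w4=1 w6=0 w3=1
t10.Δ2 clk=1 w7=1 w1=0 w0=0 w2=1 w8=0 w9=1 w5=1 w4=1 w6=0 w3=1
t10.Δ3 clk=1 w7=1 w1=0 w0=0 w2=0 w8=0 w9=1 w5=1 w4=0 w6=0 w3=1
t10.Δ4 clk=1 w7=1 w1=0 w0=0 w2=0 w8=0 w9=1 w5=1 w4=0 w6=1 w3=0
t11.Δ0 clk=1 w7=1 w1=0 w0=0 w2=0 w8=0 w9=1 w5=1 w4=0 w6=1 w3=0
t11.Δ1 clk=0 w7=1 w1=0 w0=0 w2=0 w8=0 w9=1 w5=1 w4=0 w6=1 w3=0
t12.Δ0 clk=0 w7=1 w1=0 w0=0 w2=0 w8=0 w9=1 w5=1 w4=0 w6=1 w3=0
t12.Δ1 clk=1 w7=1 w1=0 w0=0 w2=0 w8=0 w9=1 w5=1 w4=0 w6=1 w3=0
t12.Δ2 clk=1 w7=1 w1=0 w0=1 w2=0 w8=0 w9=1 w5=1 w4=0 w6=1 w3=0
t12.Δ3 clk=1 w7=1 w1=0 w0=1 w2=1 w8=0 w9=1 w5=1 w4=1 w6=1 w3=0
t12.Δ4 clk=1 w7=1 w1=0 w0=1 w2=1 w8=0 w9=1 w5=1 w4=1 w6=0 w3=1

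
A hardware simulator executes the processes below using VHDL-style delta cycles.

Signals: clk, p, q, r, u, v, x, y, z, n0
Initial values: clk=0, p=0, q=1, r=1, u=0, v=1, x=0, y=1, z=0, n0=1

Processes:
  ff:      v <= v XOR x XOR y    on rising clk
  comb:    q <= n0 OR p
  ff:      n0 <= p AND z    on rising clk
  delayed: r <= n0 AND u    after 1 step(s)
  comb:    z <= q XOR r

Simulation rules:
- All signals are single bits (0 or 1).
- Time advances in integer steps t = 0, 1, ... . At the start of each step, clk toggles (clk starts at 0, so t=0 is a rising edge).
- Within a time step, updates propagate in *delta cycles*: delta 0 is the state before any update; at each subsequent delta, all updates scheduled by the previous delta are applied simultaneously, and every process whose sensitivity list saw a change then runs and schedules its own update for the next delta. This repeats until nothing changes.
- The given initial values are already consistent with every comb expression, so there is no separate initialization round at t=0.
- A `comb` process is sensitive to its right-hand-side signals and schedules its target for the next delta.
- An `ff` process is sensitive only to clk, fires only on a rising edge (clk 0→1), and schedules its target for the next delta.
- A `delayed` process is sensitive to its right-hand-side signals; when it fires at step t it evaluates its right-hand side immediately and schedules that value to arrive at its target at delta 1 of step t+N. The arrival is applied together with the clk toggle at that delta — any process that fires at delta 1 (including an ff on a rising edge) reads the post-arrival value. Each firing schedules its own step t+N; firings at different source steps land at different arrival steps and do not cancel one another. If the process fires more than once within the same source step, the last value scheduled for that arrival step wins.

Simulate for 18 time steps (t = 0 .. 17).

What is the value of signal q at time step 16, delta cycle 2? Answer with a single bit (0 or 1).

[bits: r,clk,q,u,x,n0,v,y,z,p]
t=0: Δ0=1010011100 Δ1=1110011100 Δ2=1110000100 Δ3=1100000100 Δ4=1100000110 | 4Δ
t=1: Δ0=1100000110 Δ1=0000000110 Δ2=0000000100 | 2Δ
t=2: Δ0=0000000100 Δ1=0100000100 Δ2=0100001100 | 2Δ
t=3: Δ0=0100001100 Δ1=0000001100 | 1Δ
t=4: Δ0=0000001100 Δ1=0100001100 Δ2=0100000100 | 2Δ
t=5: Δ0=0100000100 Δ1=0000000100 | 1Δ
t=6: Δ0=0000000100 Δ1=0100000100 Δ2=0100001100 | 2Δ
t=7: Δ0=0100001100 Δ1=0000001100 | 1Δ
t=8: Δ0=0000001100 Δ1=0100001100 Δ2=0100000100 | 2Δ
t=9: Δ0=0100000100 Δ1=0000000100 | 1Δ
t=10: Δ0=0000000100 Δ1=0100000100 Δ2=0100001100 | 2Δ
t=11: Δ0=0100001100 Δ1=0000001100 | 1Δ
t=12: Δ0=0000001100 Δ1=0100001100 Δ2=0100000100 | 2Δ
t=13: Δ0=0100000100 Δ1=0000000100 | 1Δ
t=14: Δ0=0000000100 Δ1=0100000100 Δ2=0100001100 | 2Δ
t=15: Δ0=0100001100 Δ1=0000001100 | 1Δ
t=16: Δ0=0000001100 Δ1=0100001100 Δ2=0100000100 | 2Δ
t=17: Δ0=0100000100 Δ1=0000000100 | 1Δ

0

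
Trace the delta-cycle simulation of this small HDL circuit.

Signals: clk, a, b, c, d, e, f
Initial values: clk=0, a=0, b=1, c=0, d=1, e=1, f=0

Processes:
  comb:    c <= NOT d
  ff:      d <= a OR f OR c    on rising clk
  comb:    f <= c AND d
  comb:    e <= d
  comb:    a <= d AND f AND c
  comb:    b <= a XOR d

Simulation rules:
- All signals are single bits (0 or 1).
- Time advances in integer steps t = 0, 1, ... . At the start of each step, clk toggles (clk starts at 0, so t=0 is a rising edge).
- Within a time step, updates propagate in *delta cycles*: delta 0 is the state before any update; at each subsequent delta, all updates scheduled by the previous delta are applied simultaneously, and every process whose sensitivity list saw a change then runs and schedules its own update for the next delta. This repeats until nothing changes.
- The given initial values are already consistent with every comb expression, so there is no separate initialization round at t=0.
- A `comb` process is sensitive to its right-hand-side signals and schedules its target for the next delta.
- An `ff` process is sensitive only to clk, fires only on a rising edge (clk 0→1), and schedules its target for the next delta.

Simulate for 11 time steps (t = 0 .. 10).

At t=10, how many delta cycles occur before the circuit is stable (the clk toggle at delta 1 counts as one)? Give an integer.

4

t=0 Δ0: a=0 clk=0 e=1 d=1 b=1 f=0 c=0
  Δ1: clk:0→1
  Δ2: d:1→0
  Δ3: e:1→0, b:1→0, c:0→1
  (3Δ to stable)
t=1 Δ0: a=0 clk=1 e=0 d=0 b=0 f=0 c=1
  Δ1: clk:1→0
  (1Δ to stable)
t=2 Δ0: a=0 clk=0 e=0 d=0 b=0 f=0 c=1
  Δ1: clk:0→1
  Δ2: d:0→1
  Δ3: e:0→1, b:0→1, f:0→1, c:1→0
  Δ4: f:1→0
  (4Δ to stable)
t=3 Δ0: a=0 clk=1 e=1 d=1 b=1 f=0 c=0
  Δ1: clk:1→0
  (1Δ to stable)
t=4 Δ0: a=0 clk=0 e=1 d=1 b=1 f=0 c=0
  Δ1: clk:0→1
  Δ2: d:1→0
  Δ3: e:1→0, b:1→0, c:0→1
  (3Δ to stable)
t=5 Δ0: a=0 clk=1 e=0 d=0 b=0 f=0 c=1
  Δ1: clk:1→0
  (1Δ to stable)
t=6 Δ0: a=0 clk=0 e=0 d=0 b=0 f=0 c=1
  Δ1: clk:0→1
  Δ2: d:0→1
  Δ3: e:0→1, b:0→1, f:0→1, c:1→0
  Δ4: f:1→0
  (4Δ to stable)
t=7 Δ0: a=0 clk=1 e=1 d=1 b=1 f=0 c=0
  Δ1: clk:1→0
  (1Δ to stable)
t=8 Δ0: a=0 clk=0 e=1 d=1 b=1 f=0 c=0
  Δ1: clk:0→1
  Δ2: d:1→0
  Δ3: e:1→0, b:1→0, c:0→1
  (3Δ to stable)
t=9 Δ0: a=0 clk=1 e=0 d=0 b=0 f=0 c=1
  Δ1: clk:1→0
  (1Δ to stable)
t=10 Δ0: a=0 clk=0 e=0 d=0 b=0 f=0 c=1
  Δ1: clk:0→1
  Δ2: d:0→1
  Δ3: e:0→1, b:0→1, f:0→1, c:1→0
  Δ4: f:1→0
  (4Δ to stable)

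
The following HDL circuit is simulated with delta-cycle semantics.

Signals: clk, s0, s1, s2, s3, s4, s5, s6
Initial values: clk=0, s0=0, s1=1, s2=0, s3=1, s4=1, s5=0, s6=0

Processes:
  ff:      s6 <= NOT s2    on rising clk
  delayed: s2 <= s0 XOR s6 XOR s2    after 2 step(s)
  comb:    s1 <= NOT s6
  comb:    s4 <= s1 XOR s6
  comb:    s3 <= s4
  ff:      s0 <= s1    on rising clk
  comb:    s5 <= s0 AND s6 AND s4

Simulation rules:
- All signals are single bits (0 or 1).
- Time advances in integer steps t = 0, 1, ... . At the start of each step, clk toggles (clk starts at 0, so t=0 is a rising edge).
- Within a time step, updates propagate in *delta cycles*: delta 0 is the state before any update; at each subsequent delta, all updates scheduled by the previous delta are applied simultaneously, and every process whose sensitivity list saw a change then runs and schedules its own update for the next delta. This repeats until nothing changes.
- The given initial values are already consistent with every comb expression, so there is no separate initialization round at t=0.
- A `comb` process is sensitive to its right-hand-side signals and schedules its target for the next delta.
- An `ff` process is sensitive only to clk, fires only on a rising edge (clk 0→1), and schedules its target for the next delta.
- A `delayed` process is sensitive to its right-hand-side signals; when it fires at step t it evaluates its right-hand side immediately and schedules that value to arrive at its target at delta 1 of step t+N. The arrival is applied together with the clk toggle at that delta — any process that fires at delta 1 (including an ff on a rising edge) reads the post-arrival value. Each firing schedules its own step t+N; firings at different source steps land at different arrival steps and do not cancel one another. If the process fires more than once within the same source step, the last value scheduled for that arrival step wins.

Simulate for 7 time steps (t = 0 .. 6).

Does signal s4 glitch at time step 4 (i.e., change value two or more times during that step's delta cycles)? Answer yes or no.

t0.Δ0 s1=1 clk=0 s0=0 s6=0 s4=1 s2=0 s5=0 s3=1
t0.Δ1 s1=1 clk=1 s0=0 s6=0 s4=1 s2=0 s5=0 s3=1
t0.Δ2 s1=1 clk=1 s0=1 s6=1 s4=1 s2=0 s5=0 s3=1
t0.Δ3 s1=0 clk=1 s0=1 s6=1 s4=0 s2=0 s5=1 s3=1
t0.Δ4 s1=0 clk=1 s0=1 s6=1 s4=1 s2=0 s5=0 s3=0
t0.Δ5 s1=0 clk=1 s0=1 s6=1 s4=1 s2=0 s5=1 s3=1
t1.Δ0 s1=0 clk=1 s0=1 s6=1 s4=1 s2=0 s5=1 s3=1
t1.Δ1 s1=0 clk=0 s0=1 s6=1 s4=1 s2=0 s5=1 s3=1
t2.Δ0 s1=0 clk=0 s0=1 s6=1 s4=1 s2=0 s5=1 s3=1
t2.Δ1 s1=0 clk=1 s0=1 s6=1 s4=1 s2=0 s5=1 s3=1
t2.Δ2 s1=0 clk=1 s0=0 s6=1 s4=1 s2=0 s5=1 s3=1
t2.Δ3 s1=0 clk=1 s0=0 s6=1 s4=1 s2=0 s5=0 s3=1
t3.Δ0 s1=0 clk=1 s0=0 s6=1 s4=1 s2=0 s5=0 s3=1
t3.Δ1 s1=0 clk=0 s0=0 s6=1 s4=1 s2=0 s5=0 s3=1
t4.Δ0 s1=0 clk=0 s0=0 s6=1 s4=1 s2=0 s5=0 s3=1
t4.Δ1 s1=0 clk=1 s0=0 s6=1 s4=1 s2=1 s5=0 s3=1
t4.Δ2 s1=0 clk=1 s0=0 s6=0 s4=1 s2=1 s5=0 s3=1
t4.Δ3 s1=1 clk=1 s0=0 s6=0 s4=0 s2=1 s5=0 s3=1
t4.Δ4 s1=1 clk=1 s0=0 s6=0 s4=1 s2=1 s5=0 s3=0
t4.Δ5 s1=1 clk=1 s0=0 s6=0 s4=1 s2=1 s5=0 s3=1
t5.Δ0 s1=1 clk=1 s0=0 s6=0 s4=1 s2=1 s5=0 s3=1
t5.Δ1 s1=1 clk=0 s0=0 s6=0 s4=1 s2=1 s5=0 s3=1
t6.Δ0 s1=1 clk=0 s0=0 s6=0 s4=1 s2=1 s5=0 s3=1
t6.Δ1 s1=1 clk=1 s0=0 s6=0 s4=1 s2=1 s5=0 s3=1
t6.Δ2 s1=1 clk=1 s0=1 s6=0 s4=1 s2=1 s5=0 s3=1

yes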